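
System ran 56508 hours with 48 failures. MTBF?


Formula: MTBF = Total operating time / Number of failures
MTBF = 56508 / 48
MTBF = 1177.25 hours

1177.25 hours


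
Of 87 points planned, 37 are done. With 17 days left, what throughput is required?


Formula: Required rate = Remaining points / Days left
Remaining = 87 - 37 = 50 points
Required rate = 50 / 17 = 2.94 points/day

2.94 points/day


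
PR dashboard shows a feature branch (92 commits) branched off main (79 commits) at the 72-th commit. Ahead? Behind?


Common ancestor: commit #72
feature commits after divergence: 92 - 72 = 20
main commits after divergence: 79 - 72 = 7
feature is 20 commits ahead of main
main is 7 commits ahead of feature

feature ahead: 20, main ahead: 7


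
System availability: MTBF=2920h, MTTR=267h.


Availability = MTBF / (MTBF + MTTR)
Availability = 2920 / (2920 + 267)
Availability = 2920 / 3187
Availability = 91.6222%

91.6222%


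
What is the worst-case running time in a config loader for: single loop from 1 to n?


Reasoning: one pass through n items
Complexity: O(n)

O(n)


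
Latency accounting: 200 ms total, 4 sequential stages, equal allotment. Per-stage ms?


Formula: per_stage = total_budget / stages
per_stage = 200 / 4
per_stage = 50.0 ms

50.0 ms


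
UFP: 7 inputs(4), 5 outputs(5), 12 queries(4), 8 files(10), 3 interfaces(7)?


UFP = EI*4 + EO*5 + EQ*4 + ILF*10 + EIF*7
UFP = 7*4 + 5*5 + 12*4 + 8*10 + 3*7
UFP = 28 + 25 + 48 + 80 + 21
UFP = 202

202


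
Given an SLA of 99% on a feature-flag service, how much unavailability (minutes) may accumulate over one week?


Formula: allowed downtime = period * (100 - SLA) / 100
Period (week) = 10080 minutes
Unavailability fraction = (100 - 99.0) / 100
Allowed downtime = 10080 * (100 - 99.0) / 100
Allowed downtime = 100.8 minutes

100.8 minutes


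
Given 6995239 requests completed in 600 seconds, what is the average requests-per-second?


Formula: throughput = requests / seconds
throughput = 6995239 / 600
throughput = 11658.73 requests/second

11658.73 requests/second


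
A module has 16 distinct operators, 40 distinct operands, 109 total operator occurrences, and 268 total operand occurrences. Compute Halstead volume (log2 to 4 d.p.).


Formula: V = N * log2(η), where N = N1 + N2 and η = η1 + η2
η = 16 + 40 = 56
N = 109 + 268 = 377
log2(56) ≈ 5.8074
V = 377 * 5.8074 = 2189.39

2189.39


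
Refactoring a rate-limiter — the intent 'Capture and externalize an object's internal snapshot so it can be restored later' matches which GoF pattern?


This matches the Memento pattern

Memento


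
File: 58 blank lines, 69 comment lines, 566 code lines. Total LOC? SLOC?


Total LOC = blank + comment + code
Total LOC = 58 + 69 + 566 = 693
SLOC (source only) = code = 566

Total LOC: 693, SLOC: 566


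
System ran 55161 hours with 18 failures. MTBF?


Formula: MTBF = Total operating time / Number of failures
MTBF = 55161 / 18
MTBF = 3064.5 hours

3064.5 hours


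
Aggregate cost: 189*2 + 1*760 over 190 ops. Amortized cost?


Formula: Amortized cost = Total cost / Operations
Total cost = (189 * 2) + (1 * 760)
Total cost = 378 + 760 = 1138
Amortized = 1138 / 190 = 5.9895

5.9895


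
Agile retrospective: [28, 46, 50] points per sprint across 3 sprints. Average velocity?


Formula: Avg velocity = Total points / Number of sprints
Points: [28, 46, 50]
Sum = 28 + 46 + 50 = 124
Avg velocity = 124 / 3 = 41.33 points/sprint

41.33 points/sprint


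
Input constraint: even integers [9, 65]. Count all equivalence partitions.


Constraint: even integers in [9, 65]
Class 1: x < 9 — out-of-range invalid
Class 2: x in [9,65] but odd — wrong type invalid
Class 3: x in [9,65] and even — valid
Class 4: x > 65 — out-of-range invalid
Total equivalence classes: 4

4 equivalence classes


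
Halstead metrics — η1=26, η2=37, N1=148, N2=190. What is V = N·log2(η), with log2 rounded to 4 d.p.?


Formula: V = N * log2(η), where N = N1 + N2 and η = η1 + η2
η = 26 + 37 = 63
N = 148 + 190 = 338
log2(63) ≈ 5.9773
V = 338 * 5.9773 = 2020.33

2020.33


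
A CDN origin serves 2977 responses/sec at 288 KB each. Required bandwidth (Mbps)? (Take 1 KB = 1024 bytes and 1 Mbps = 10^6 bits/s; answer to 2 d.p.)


Formula: Mbps = payload_bytes * RPS * 8 / 1e6
Payload per request = 288 KB = 288 * 1024 = 294912 bytes
Total bytes/sec = 294912 * 2977 = 877953024
Total bits/sec = 877953024 * 8 = 7023624192
Mbps = 7023624192 / 1e6 = 7023.62

7023.62 Mbps


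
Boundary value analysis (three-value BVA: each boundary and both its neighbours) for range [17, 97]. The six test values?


Range: [17, 97]
Boundaries: just below min, min, min+1, max-1, max, just above max
Values: [16, 17, 18, 96, 97, 98]

[16, 17, 18, 96, 97, 98]


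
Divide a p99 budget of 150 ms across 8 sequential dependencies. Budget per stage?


Formula: per_stage = total_budget / stages
per_stage = 150 / 8
per_stage = 18.75 ms

18.75 ms


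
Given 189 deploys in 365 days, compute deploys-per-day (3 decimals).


Formula: deployments per day = releases / days
= 189 / 365
= 0.518 deploys/day
(equivalently, 3.62 deploys/week)

0.518 deploys/day


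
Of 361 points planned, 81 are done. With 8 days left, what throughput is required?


Formula: Required rate = Remaining points / Days left
Remaining = 361 - 81 = 280 points
Required rate = 280 / 8 = 35.0 points/day

35.0 points/day


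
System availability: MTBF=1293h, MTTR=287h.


Availability = MTBF / (MTBF + MTTR)
Availability = 1293 / (1293 + 287)
Availability = 1293 / 1580
Availability = 81.8354%

81.8354%


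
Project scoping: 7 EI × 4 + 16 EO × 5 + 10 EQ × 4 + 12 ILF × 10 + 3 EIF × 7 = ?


UFP = EI*4 + EO*5 + EQ*4 + ILF*10 + EIF*7
UFP = 7*4 + 16*5 + 10*4 + 12*10 + 3*7
UFP = 28 + 80 + 40 + 120 + 21
UFP = 289

289


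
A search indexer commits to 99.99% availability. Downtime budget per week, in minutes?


Formula: allowed downtime = period * (100 - SLA) / 100
Period (week) = 10080 minutes
Unavailability fraction = (100 - 99.99) / 100
Allowed downtime = 10080 * (100 - 99.99) / 100
Allowed downtime = 1.008 minutes

1.008 minutes


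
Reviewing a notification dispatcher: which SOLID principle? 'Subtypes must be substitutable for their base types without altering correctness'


This describes the Liskov Substitution Principle (LSP)

Liskov Substitution Principle (LSP)


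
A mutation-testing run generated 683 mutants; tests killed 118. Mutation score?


Mutation score = killed / total * 100
Mutation score = 118 / 683 * 100
Mutation score = 17.28%

17.28%


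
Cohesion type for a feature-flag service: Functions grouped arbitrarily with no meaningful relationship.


Reasoning: Worst: random grouping
Type: Coincidental cohesion

Coincidental cohesion


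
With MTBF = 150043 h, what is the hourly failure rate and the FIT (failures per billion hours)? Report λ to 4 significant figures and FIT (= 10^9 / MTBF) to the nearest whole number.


Formula: λ = 1 / MTBF; FIT = λ × 1e9 = 1e9 / MTBF
λ = 1 / 150043 ≈ 6.665e-06 failures/hour
FIT = 1e9 / 150043 ≈ 6665 failures per 1e9 hours (nearest whole number)

λ = 6.665e-06 /h, FIT = 6665


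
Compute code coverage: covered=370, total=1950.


Coverage = covered / total * 100
Coverage = 370 / 1950 * 100
Coverage = 18.97%

18.97%


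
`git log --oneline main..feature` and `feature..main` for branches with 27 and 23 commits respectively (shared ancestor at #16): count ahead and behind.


Common ancestor: commit #16
feature commits after divergence: 27 - 16 = 11
main commits after divergence: 23 - 16 = 7
feature is 11 commits ahead of main
main is 7 commits ahead of feature

feature ahead: 11, main ahead: 7


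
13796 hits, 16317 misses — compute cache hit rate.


Formula: hit rate = hits / (hits + misses) * 100
hit rate = 13796 / (13796 + 16317) * 100
hit rate = 13796 / 30113 * 100
hit rate = 45.81%

45.81%


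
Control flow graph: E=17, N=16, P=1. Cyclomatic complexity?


Formula: V(G) = E - N + 2P
V(G) = 17 - 16 + 2*1
V(G) = 1 + 2
V(G) = 3

3


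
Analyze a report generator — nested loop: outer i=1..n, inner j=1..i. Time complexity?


Reasoning: triangle: n(n+1)/2 ~ n^2/2
Complexity: O(n^2)

O(n^2)


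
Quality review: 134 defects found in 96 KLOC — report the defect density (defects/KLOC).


Defect density = defects / KLOC
Defect density = 134 / 96
Defect density = 1.396 defects/KLOC

1.396 defects/KLOC


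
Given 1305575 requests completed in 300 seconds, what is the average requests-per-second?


Formula: throughput = requests / seconds
throughput = 1305575 / 300
throughput = 4351.92 requests/second

4351.92 requests/second


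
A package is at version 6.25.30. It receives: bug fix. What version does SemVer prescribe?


Current: 6.25.30
Change category: 'bug fix' → patch bump
SemVer rule: patch bump → increment PATCH (MAJOR and MINOR unchanged)
New: 6.25.31

6.25.31


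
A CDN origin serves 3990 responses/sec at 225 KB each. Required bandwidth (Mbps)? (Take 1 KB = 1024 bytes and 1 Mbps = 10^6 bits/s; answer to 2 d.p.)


Formula: Mbps = payload_bytes * RPS * 8 / 1e6
Payload per request = 225 KB = 225 * 1024 = 230400 bytes
Total bytes/sec = 230400 * 3990 = 919296000
Total bits/sec = 919296000 * 8 = 7354368000
Mbps = 7354368000 / 1e6 = 7354.37

7354.37 Mbps


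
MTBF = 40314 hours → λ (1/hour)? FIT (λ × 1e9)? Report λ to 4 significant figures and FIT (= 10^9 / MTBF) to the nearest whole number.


Formula: λ = 1 / MTBF; FIT = λ × 1e9 = 1e9 / MTBF
λ = 1 / 40314 ≈ 2.481e-05 failures/hour
FIT = 1e9 / 40314 ≈ 24805 failures per 1e9 hours (nearest whole number)

λ = 2.481e-05 /h, FIT = 24805


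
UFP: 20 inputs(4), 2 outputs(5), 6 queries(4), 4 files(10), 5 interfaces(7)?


UFP = EI*4 + EO*5 + EQ*4 + ILF*10 + EIF*7
UFP = 20*4 + 2*5 + 6*4 + 4*10 + 5*7
UFP = 80 + 10 + 24 + 40 + 35
UFP = 189

189


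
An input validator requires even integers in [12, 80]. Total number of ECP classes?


Constraint: even integers in [12, 80]
Class 1: x < 12 — out-of-range invalid
Class 2: x in [12,80] but odd — wrong type invalid
Class 3: x in [12,80] and even — valid
Class 4: x > 80 — out-of-range invalid
Total equivalence classes: 4

4 equivalence classes


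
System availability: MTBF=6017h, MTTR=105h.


Availability = MTBF / (MTBF + MTTR)
Availability = 6017 / (6017 + 105)
Availability = 6017 / 6122
Availability = 98.2849%

98.2849%


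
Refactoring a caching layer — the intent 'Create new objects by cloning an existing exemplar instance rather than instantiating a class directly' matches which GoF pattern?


This matches the Prototype pattern

Prototype


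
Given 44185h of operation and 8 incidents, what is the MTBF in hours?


Formula: MTBF = Total operating time / Number of failures
MTBF = 44185 / 8
MTBF = 5523.13 hours

5523.13 hours


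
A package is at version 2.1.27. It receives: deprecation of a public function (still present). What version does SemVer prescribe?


Current: 2.1.27
Change category: 'deprecation of a public function (still present)' → minor bump
SemVer rule: minor bump → increment MINOR, reset PATCH to 0 (MAJOR unchanged)
New: 2.2.0

2.2.0


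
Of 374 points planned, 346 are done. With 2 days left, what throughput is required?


Formula: Required rate = Remaining points / Days left
Remaining = 374 - 346 = 28 points
Required rate = 28 / 2 = 14.0 points/day

14.0 points/day


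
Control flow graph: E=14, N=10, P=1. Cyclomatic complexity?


Formula: V(G) = E - N + 2P
V(G) = 14 - 10 + 2*1
V(G) = 4 + 2
V(G) = 6

6


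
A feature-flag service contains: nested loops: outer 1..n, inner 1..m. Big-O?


Reasoning: product of independent bounds
Complexity: O(n*m)

O(n*m)


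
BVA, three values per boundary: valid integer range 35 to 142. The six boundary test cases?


Range: [35, 142]
Boundaries: just below min, min, min+1, max-1, max, just above max
Values: [34, 35, 36, 141, 142, 143]

[34, 35, 36, 141, 142, 143]


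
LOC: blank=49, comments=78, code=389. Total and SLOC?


Total LOC = blank + comment + code
Total LOC = 49 + 78 + 389 = 516
SLOC (source only) = code = 389

Total LOC: 516, SLOC: 389


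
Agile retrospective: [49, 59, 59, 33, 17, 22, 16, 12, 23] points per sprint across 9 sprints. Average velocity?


Formula: Avg velocity = Total points / Number of sprints
Points: [49, 59, 59, 33, 17, 22, 16, 12, 23]
Sum = 49 + 59 + 59 + 33 + 17 + 22 + 16 + 12 + 23 = 290
Avg velocity = 290 / 9 = 32.22 points/sprint

32.22 points/sprint


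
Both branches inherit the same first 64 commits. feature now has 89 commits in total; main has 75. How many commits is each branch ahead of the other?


Common ancestor: commit #64
feature commits after divergence: 89 - 64 = 25
main commits after divergence: 75 - 64 = 11
feature is 25 commits ahead of main
main is 11 commits ahead of feature

feature ahead: 25, main ahead: 11


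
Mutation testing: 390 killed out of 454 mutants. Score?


Mutation score = killed / total * 100
Mutation score = 390 / 454 * 100
Mutation score = 85.9%

85.9%


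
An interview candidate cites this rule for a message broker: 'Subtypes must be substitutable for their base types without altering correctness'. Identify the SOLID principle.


This describes the Liskov Substitution Principle (LSP)

Liskov Substitution Principle (LSP)


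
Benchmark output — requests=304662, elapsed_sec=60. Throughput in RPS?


Formula: throughput = requests / seconds
throughput = 304662 / 60
throughput = 5077.7 requests/second

5077.7 requests/second


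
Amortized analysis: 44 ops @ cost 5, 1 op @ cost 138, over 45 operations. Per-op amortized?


Formula: Amortized cost = Total cost / Operations
Total cost = (44 * 5) + (1 * 138)
Total cost = 220 + 138 = 358
Amortized = 358 / 45 = 7.9556

7.9556


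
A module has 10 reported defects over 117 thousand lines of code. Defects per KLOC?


Defect density = defects / KLOC
Defect density = 10 / 117
Defect density = 0.085 defects/KLOC

0.085 defects/KLOC


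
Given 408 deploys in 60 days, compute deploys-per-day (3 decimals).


Formula: deployments per day = releases / days
= 408 / 60
= 6.8 deploys/day
(equivalently, 47.6 deploys/week)

6.8 deploys/day


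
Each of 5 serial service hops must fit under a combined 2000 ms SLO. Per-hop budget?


Formula: per_stage = total_budget / stages
per_stage = 2000 / 5
per_stage = 400.0 ms

400.0 ms


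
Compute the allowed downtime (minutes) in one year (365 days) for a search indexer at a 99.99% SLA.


Formula: allowed downtime = period * (100 - SLA) / 100
Period (year (365 days)) = 525600 minutes
Unavailability fraction = (100 - 99.99) / 100
Allowed downtime = 525600 * (100 - 99.99) / 100
Allowed downtime = 52.56 minutes

52.56 minutes


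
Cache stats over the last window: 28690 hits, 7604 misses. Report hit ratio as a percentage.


Formula: hit rate = hits / (hits + misses) * 100
hit rate = 28690 / (28690 + 7604) * 100
hit rate = 28690 / 36294 * 100
hit rate = 79.05%

79.05%


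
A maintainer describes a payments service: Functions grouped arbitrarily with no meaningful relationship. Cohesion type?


Reasoning: Worst: random grouping
Type: Coincidental cohesion

Coincidental cohesion


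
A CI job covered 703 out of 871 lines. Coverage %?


Coverage = covered / total * 100
Coverage = 703 / 871 * 100
Coverage = 80.71%

80.71%


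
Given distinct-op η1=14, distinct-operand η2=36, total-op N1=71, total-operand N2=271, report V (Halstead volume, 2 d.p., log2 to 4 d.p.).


Formula: V = N * log2(η), where N = N1 + N2 and η = η1 + η2
η = 14 + 36 = 50
N = 71 + 271 = 342
log2(50) ≈ 5.6439
V = 342 * 5.6439 = 1930.21

1930.21


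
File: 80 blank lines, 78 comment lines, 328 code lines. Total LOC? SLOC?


Total LOC = blank + comment + code
Total LOC = 80 + 78 + 328 = 486
SLOC (source only) = code = 328

Total LOC: 486, SLOC: 328


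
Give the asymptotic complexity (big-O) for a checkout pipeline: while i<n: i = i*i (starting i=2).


Reasoning: squaring drives double-exponential growth; iterations ~ log log n
Complexity: O(log log n)

O(log log n)


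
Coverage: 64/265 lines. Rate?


Coverage = covered / total * 100
Coverage = 64 / 265 * 100
Coverage = 24.15%

24.15%


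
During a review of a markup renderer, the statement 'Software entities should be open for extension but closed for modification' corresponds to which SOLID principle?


This describes the Open/Closed Principle (OCP)

Open/Closed Principle (OCP)


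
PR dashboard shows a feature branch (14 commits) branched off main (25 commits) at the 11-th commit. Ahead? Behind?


Common ancestor: commit #11
feature commits after divergence: 14 - 11 = 3
main commits after divergence: 25 - 11 = 14
feature is 3 commits ahead of main
main is 14 commits ahead of feature

feature ahead: 3, main ahead: 14


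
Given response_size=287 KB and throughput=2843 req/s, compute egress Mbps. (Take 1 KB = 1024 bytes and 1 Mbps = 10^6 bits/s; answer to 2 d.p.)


Formula: Mbps = payload_bytes * RPS * 8 / 1e6
Payload per request = 287 KB = 287 * 1024 = 293888 bytes
Total bytes/sec = 293888 * 2843 = 835523584
Total bits/sec = 835523584 * 8 = 6684188672
Mbps = 6684188672 / 1e6 = 6684.19

6684.19 Mbps


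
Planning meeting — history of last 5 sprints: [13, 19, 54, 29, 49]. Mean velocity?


Formula: Avg velocity = Total points / Number of sprints
Points: [13, 19, 54, 29, 49]
Sum = 13 + 19 + 54 + 29 + 49 = 164
Avg velocity = 164 / 5 = 32.8 points/sprint

32.8 points/sprint


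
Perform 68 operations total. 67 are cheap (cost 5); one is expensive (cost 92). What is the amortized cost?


Formula: Amortized cost = Total cost / Operations
Total cost = (67 * 5) + (1 * 92)
Total cost = 335 + 92 = 427
Amortized = 427 / 68 = 6.2794

6.2794


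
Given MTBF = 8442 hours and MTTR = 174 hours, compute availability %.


Availability = MTBF / (MTBF + MTTR)
Availability = 8442 / (8442 + 174)
Availability = 8442 / 8616
Availability = 97.9805%

97.9805%


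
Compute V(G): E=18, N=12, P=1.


Formula: V(G) = E - N + 2P
V(G) = 18 - 12 + 2*1
V(G) = 6 + 2
V(G) = 8

8


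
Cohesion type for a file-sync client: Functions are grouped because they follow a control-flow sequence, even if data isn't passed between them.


Reasoning: Grouped by order of execution within a routine, not by data flow
Type: Procedural cohesion

Procedural cohesion


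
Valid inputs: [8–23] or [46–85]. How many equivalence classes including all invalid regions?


Valid ranges: [8,23] and [46,85]
Class 1: x < 8 — invalid
Class 2: 8 ≤ x ≤ 23 — valid
Class 3: 23 < x < 46 — invalid (gap between ranges)
Class 4: 46 ≤ x ≤ 85 — valid
Class 5: x > 85 — invalid
Total equivalence classes: 5

5 equivalence classes


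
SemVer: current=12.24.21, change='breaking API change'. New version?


Current: 12.24.21
Change category: 'breaking API change' → major bump
SemVer rule: major bump → increment MAJOR, reset MINOR and PATCH to 0
New: 13.0.0

13.0.0


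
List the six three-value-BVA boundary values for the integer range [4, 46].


Range: [4, 46]
Boundaries: just below min, min, min+1, max-1, max, just above max
Values: [3, 4, 5, 45, 46, 47]

[3, 4, 5, 45, 46, 47]


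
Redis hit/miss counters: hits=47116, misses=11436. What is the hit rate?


Formula: hit rate = hits / (hits + misses) * 100
hit rate = 47116 / (47116 + 11436) * 100
hit rate = 47116 / 58552 * 100
hit rate = 80.47%

80.47%


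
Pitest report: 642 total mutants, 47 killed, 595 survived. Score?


Mutation score = killed / total * 100
Mutation score = 47 / 642 * 100
Mutation score = 7.32%

7.32%


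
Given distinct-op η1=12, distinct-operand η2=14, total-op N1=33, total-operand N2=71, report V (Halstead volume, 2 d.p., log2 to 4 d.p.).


Formula: V = N * log2(η), where N = N1 + N2 and η = η1 + η2
η = 12 + 14 = 26
N = 33 + 71 = 104
log2(26) ≈ 4.7004
V = 104 * 4.7004 = 488.84

488.84


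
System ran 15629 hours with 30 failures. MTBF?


Formula: MTBF = Total operating time / Number of failures
MTBF = 15629 / 30
MTBF = 520.97 hours

520.97 hours


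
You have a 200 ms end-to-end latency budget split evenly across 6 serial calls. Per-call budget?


Formula: per_stage = total_budget / stages
per_stage = 200 / 6
per_stage = 33.33 ms

33.33 ms


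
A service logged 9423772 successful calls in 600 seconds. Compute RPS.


Formula: throughput = requests / seconds
throughput = 9423772 / 600
throughput = 15706.29 requests/second

15706.29 requests/second


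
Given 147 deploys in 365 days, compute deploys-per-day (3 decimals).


Formula: deployments per day = releases / days
= 147 / 365
= 0.403 deploys/day
(equivalently, 2.82 deploys/week)

0.403 deploys/day


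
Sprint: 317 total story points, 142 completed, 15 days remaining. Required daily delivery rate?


Formula: Required rate = Remaining points / Days left
Remaining = 317 - 142 = 175 points
Required rate = 175 / 15 = 11.67 points/day

11.67 points/day


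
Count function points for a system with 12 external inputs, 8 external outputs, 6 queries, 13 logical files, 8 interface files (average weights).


UFP = EI*4 + EO*5 + EQ*4 + ILF*10 + EIF*7
UFP = 12*4 + 8*5 + 6*4 + 13*10 + 8*7
UFP = 48 + 40 + 24 + 130 + 56
UFP = 298

298


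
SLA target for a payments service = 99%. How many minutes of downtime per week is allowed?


Formula: allowed downtime = period * (100 - SLA) / 100
Period (week) = 10080 minutes
Unavailability fraction = (100 - 99.0) / 100
Allowed downtime = 10080 * (100 - 99.0) / 100
Allowed downtime = 100.8 minutes

100.8 minutes


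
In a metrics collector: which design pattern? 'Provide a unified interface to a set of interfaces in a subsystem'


This matches the Facade pattern

Facade


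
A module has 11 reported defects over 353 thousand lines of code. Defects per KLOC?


Defect density = defects / KLOC
Defect density = 11 / 353
Defect density = 0.031 defects/KLOC

0.031 defects/KLOC


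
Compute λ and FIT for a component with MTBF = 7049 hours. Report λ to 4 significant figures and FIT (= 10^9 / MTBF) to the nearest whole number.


Formula: λ = 1 / MTBF; FIT = λ × 1e9 = 1e9 / MTBF
λ = 1 / 7049 ≈ 1.419e-04 failures/hour
FIT = 1e9 / 7049 ≈ 141864 failures per 1e9 hours (nearest whole number)

λ = 1.419e-04 /h, FIT = 141864


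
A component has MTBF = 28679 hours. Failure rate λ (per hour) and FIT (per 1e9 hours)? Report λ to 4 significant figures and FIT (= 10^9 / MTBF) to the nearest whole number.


Formula: λ = 1 / MTBF; FIT = λ × 1e9 = 1e9 / MTBF
λ = 1 / 28679 ≈ 3.487e-05 failures/hour
FIT = 1e9 / 28679 ≈ 34869 failures per 1e9 hours (nearest whole number)

λ = 3.487e-05 /h, FIT = 34869


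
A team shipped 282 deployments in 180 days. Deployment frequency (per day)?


Formula: deployments per day = releases / days
= 282 / 180
= 1.567 deploys/day
(equivalently, 10.97 deploys/week)

1.567 deploys/day


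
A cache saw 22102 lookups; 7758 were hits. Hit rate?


Formula: hit rate = hits / (hits + misses) * 100
hit rate = 7758 / (7758 + 14344) * 100
hit rate = 7758 / 22102 * 100
hit rate = 35.1%

35.1%


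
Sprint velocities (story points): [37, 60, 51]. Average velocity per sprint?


Formula: Avg velocity = Total points / Number of sprints
Points: [37, 60, 51]
Sum = 37 + 60 + 51 = 148
Avg velocity = 148 / 3 = 49.33 points/sprint

49.33 points/sprint


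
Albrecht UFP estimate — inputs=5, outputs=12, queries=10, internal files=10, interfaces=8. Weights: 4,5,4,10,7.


UFP = EI*4 + EO*5 + EQ*4 + ILF*10 + EIF*7
UFP = 5*4 + 12*5 + 10*4 + 10*10 + 8*7
UFP = 20 + 60 + 40 + 100 + 56
UFP = 276

276


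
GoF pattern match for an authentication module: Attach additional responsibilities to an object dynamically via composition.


This matches the Decorator pattern

Decorator


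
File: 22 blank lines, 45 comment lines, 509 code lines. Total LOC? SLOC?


Total LOC = blank + comment + code
Total LOC = 22 + 45 + 509 = 576
SLOC (source only) = code = 509

Total LOC: 576, SLOC: 509


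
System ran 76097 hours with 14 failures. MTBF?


Formula: MTBF = Total operating time / Number of failures
MTBF = 76097 / 14
MTBF = 5435.5 hours

5435.5 hours


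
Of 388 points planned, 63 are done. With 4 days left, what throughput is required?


Formula: Required rate = Remaining points / Days left
Remaining = 388 - 63 = 325 points
Required rate = 325 / 4 = 81.25 points/day

81.25 points/day


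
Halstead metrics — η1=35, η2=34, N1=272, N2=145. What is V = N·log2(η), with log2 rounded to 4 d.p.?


Formula: V = N * log2(η), where N = N1 + N2 and η = η1 + η2
η = 35 + 34 = 69
N = 272 + 145 = 417
log2(69) ≈ 6.1085
V = 417 * 6.1085 = 2547.24

2547.24


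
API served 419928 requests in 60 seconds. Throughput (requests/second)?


Formula: throughput = requests / seconds
throughput = 419928 / 60
throughput = 6998.8 requests/second

6998.8 requests/second


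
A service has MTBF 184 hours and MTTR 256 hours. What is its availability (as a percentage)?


Availability = MTBF / (MTBF + MTTR)
Availability = 184 / (184 + 256)
Availability = 184 / 440
Availability = 41.8182%

41.8182%


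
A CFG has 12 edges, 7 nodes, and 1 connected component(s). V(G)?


Formula: V(G) = E - N + 2P
V(G) = 12 - 7 + 2*1
V(G) = 5 + 2
V(G) = 7

7


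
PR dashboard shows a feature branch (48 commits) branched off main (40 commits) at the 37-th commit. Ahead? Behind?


Common ancestor: commit #37
feature commits after divergence: 48 - 37 = 11
main commits after divergence: 40 - 37 = 3
feature is 11 commits ahead of main
main is 3 commits ahead of feature

feature ahead: 11, main ahead: 3


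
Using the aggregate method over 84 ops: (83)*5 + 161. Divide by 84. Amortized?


Formula: Amortized cost = Total cost / Operations
Total cost = (83 * 5) + (1 * 161)
Total cost = 415 + 161 = 576
Amortized = 576 / 84 = 6.8571

6.8571


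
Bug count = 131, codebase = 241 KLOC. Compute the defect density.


Defect density = defects / KLOC
Defect density = 131 / 241
Defect density = 0.544 defects/KLOC

0.544 defects/KLOC


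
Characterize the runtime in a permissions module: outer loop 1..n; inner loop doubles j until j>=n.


Reasoning: linear outer times logarithmic inner
Complexity: O(n log n)

O(n log n)


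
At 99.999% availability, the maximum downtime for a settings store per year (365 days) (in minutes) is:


Formula: allowed downtime = period * (100 - SLA) / 100
Period (year (365 days)) = 525600 minutes
Unavailability fraction = (100 - 99.999) / 100
Allowed downtime = 525600 * (100 - 99.999) / 100
Allowed downtime = 5.256 minutes

5.256 minutes


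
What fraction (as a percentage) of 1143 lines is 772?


Coverage = covered / total * 100
Coverage = 772 / 1143 * 100
Coverage = 67.54%

67.54%


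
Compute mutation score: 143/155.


Mutation score = killed / total * 100
Mutation score = 143 / 155 * 100
Mutation score = 92.26%

92.26%


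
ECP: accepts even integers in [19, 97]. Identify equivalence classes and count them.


Constraint: even integers in [19, 97]
Class 1: x < 19 — out-of-range invalid
Class 2: x in [19,97] but odd — wrong type invalid
Class 3: x in [19,97] and even — valid
Class 4: x > 97 — out-of-range invalid
Total equivalence classes: 4

4 equivalence classes


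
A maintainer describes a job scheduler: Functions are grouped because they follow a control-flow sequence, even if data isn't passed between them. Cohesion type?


Reasoning: Grouped by order of execution within a routine, not by data flow
Type: Procedural cohesion

Procedural cohesion


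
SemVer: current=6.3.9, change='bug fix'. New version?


Current: 6.3.9
Change category: 'bug fix' → patch bump
SemVer rule: patch bump → increment PATCH (MAJOR and MINOR unchanged)
New: 6.3.10

6.3.10


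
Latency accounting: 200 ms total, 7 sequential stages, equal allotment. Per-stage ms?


Formula: per_stage = total_budget / stages
per_stage = 200 / 7
per_stage = 28.57 ms

28.57 ms


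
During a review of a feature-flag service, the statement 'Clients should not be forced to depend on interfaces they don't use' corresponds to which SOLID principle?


This describes the Interface Segregation Principle (ISP)

Interface Segregation Principle (ISP)


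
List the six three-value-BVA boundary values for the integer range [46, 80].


Range: [46, 80]
Boundaries: just below min, min, min+1, max-1, max, just above max
Values: [45, 46, 47, 79, 80, 81]

[45, 46, 47, 79, 80, 81]


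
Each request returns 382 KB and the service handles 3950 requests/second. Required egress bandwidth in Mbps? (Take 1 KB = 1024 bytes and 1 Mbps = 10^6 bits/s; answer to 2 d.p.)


Formula: Mbps = payload_bytes * RPS * 8 / 1e6
Payload per request = 382 KB = 382 * 1024 = 391168 bytes
Total bytes/sec = 391168 * 3950 = 1545113600
Total bits/sec = 1545113600 * 8 = 12360908800
Mbps = 12360908800 / 1e6 = 12360.91

12360.91 Mbps


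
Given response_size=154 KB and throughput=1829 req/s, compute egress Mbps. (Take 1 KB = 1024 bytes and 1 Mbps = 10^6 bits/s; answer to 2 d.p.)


Formula: Mbps = payload_bytes * RPS * 8 / 1e6
Payload per request = 154 KB = 154 * 1024 = 157696 bytes
Total bytes/sec = 157696 * 1829 = 288425984
Total bits/sec = 288425984 * 8 = 2307407872
Mbps = 2307407872 / 1e6 = 2307.41

2307.41 Mbps


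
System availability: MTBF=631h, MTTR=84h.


Availability = MTBF / (MTBF + MTTR)
Availability = 631 / (631 + 84)
Availability = 631 / 715
Availability = 88.2517%

88.2517%


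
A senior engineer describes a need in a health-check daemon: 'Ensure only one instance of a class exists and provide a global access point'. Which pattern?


This matches the Singleton pattern

Singleton


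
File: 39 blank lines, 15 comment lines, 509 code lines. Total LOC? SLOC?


Total LOC = blank + comment + code
Total LOC = 39 + 15 + 509 = 563
SLOC (source only) = code = 509

Total LOC: 563, SLOC: 509


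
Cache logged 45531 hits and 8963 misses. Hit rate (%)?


Formula: hit rate = hits / (hits + misses) * 100
hit rate = 45531 / (45531 + 8963) * 100
hit rate = 45531 / 54494 * 100
hit rate = 83.55%

83.55%


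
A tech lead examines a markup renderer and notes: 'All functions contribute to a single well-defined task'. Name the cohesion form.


Reasoning: Best: single purpose
Type: Functional cohesion

Functional cohesion


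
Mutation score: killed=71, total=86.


Mutation score = killed / total * 100
Mutation score = 71 / 86 * 100
Mutation score = 82.56%

82.56%


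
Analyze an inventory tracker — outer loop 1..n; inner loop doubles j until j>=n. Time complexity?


Reasoning: linear outer times logarithmic inner
Complexity: O(n log n)

O(n log n)


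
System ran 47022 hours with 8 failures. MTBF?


Formula: MTBF = Total operating time / Number of failures
MTBF = 47022 / 8
MTBF = 5877.75 hours

5877.75 hours


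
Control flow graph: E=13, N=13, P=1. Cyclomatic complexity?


Formula: V(G) = E - N + 2P
V(G) = 13 - 13 + 2*1
V(G) = 0 + 2
V(G) = 2

2


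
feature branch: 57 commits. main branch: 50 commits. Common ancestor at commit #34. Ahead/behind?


Common ancestor: commit #34
feature commits after divergence: 57 - 34 = 23
main commits after divergence: 50 - 34 = 16
feature is 23 commits ahead of main
main is 16 commits ahead of feature

feature ahead: 23, main ahead: 16


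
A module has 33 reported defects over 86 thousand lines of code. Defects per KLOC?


Defect density = defects / KLOC
Defect density = 33 / 86
Defect density = 0.384 defects/KLOC

0.384 defects/KLOC


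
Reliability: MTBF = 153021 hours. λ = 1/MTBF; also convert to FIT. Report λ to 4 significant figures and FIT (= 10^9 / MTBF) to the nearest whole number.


Formula: λ = 1 / MTBF; FIT = λ × 1e9 = 1e9 / MTBF
λ = 1 / 153021 ≈ 6.535e-06 failures/hour
FIT = 1e9 / 153021 ≈ 6535 failures per 1e9 hours (nearest whole number)

λ = 6.535e-06 /h, FIT = 6535


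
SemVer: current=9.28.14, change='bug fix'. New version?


Current: 9.28.14
Change category: 'bug fix' → patch bump
SemVer rule: patch bump → increment PATCH (MAJOR and MINOR unchanged)
New: 9.28.15

9.28.15


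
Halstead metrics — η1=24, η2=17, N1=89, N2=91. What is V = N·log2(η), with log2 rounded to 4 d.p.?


Formula: V = N * log2(η), where N = N1 + N2 and η = η1 + η2
η = 24 + 17 = 41
N = 89 + 91 = 180
log2(41) ≈ 5.3576
V = 180 * 5.3576 = 964.37

964.37


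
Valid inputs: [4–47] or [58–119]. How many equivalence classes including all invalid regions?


Valid ranges: [4,47] and [58,119]
Class 1: x < 4 — invalid
Class 2: 4 ≤ x ≤ 47 — valid
Class 3: 47 < x < 58 — invalid (gap between ranges)
Class 4: 58 ≤ x ≤ 119 — valid
Class 5: x > 119 — invalid
Total equivalence classes: 5

5 equivalence classes


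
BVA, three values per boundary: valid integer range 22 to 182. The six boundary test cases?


Range: [22, 182]
Boundaries: just below min, min, min+1, max-1, max, just above max
Values: [21, 22, 23, 181, 182, 183]

[21, 22, 23, 181, 182, 183]


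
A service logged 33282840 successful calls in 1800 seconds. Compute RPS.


Formula: throughput = requests / seconds
throughput = 33282840 / 1800
throughput = 18490.47 requests/second

18490.47 requests/second


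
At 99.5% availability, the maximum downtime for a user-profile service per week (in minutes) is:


Formula: allowed downtime = period * (100 - SLA) / 100
Period (week) = 10080 minutes
Unavailability fraction = (100 - 99.5) / 100
Allowed downtime = 10080 * (100 - 99.5) / 100
Allowed downtime = 50.4 minutes

50.4 minutes


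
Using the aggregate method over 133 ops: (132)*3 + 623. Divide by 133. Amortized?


Formula: Amortized cost = Total cost / Operations
Total cost = (132 * 3) + (1 * 623)
Total cost = 396 + 623 = 1019
Amortized = 1019 / 133 = 7.6617

7.6617


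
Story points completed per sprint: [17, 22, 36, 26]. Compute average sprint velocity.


Formula: Avg velocity = Total points / Number of sprints
Points: [17, 22, 36, 26]
Sum = 17 + 22 + 36 + 26 = 101
Avg velocity = 101 / 4 = 25.25 points/sprint

25.25 points/sprint


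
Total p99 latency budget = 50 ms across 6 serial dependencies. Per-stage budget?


Formula: per_stage = total_budget / stages
per_stage = 50 / 6
per_stage = 8.33 ms

8.33 ms


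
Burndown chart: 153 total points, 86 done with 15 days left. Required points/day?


Formula: Required rate = Remaining points / Days left
Remaining = 153 - 86 = 67 points
Required rate = 67 / 15 = 4.47 points/day

4.47 points/day


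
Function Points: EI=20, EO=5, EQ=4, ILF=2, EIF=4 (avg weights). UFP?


UFP = EI*4 + EO*5 + EQ*4 + ILF*10 + EIF*7
UFP = 20*4 + 5*5 + 4*4 + 2*10 + 4*7
UFP = 80 + 25 + 16 + 20 + 28
UFP = 169

169


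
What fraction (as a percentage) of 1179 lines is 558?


Coverage = covered / total * 100
Coverage = 558 / 1179 * 100
Coverage = 47.33%

47.33%


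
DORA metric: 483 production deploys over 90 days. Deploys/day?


Formula: deployments per day = releases / days
= 483 / 90
= 5.367 deploys/day
(equivalently, 37.57 deploys/week)

5.367 deploys/day


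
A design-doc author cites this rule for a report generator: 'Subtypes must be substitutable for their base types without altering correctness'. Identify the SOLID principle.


This describes the Liskov Substitution Principle (LSP)

Liskov Substitution Principle (LSP)


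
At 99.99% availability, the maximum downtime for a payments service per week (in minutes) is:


Formula: allowed downtime = period * (100 - SLA) / 100
Period (week) = 10080 minutes
Unavailability fraction = (100 - 99.99) / 100
Allowed downtime = 10080 * (100 - 99.99) / 100
Allowed downtime = 1.008 minutes

1.008 minutes


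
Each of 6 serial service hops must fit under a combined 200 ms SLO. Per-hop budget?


Formula: per_stage = total_budget / stages
per_stage = 200 / 6
per_stage = 33.33 ms

33.33 ms


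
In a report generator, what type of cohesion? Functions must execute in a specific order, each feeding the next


Reasoning: Output of one is input to next
Type: Sequential cohesion

Sequential cohesion


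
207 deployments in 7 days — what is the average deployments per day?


Formula: deployments per day = releases / days
= 207 / 7
= 29.571 deploys/day
(equivalently, 207.0 deploys/week)

29.571 deploys/day


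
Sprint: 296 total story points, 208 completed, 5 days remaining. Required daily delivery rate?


Formula: Required rate = Remaining points / Days left
Remaining = 296 - 208 = 88 points
Required rate = 88 / 5 = 17.6 points/day

17.6 points/day


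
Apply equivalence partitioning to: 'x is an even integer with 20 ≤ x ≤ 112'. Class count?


Constraint: even integers in [20, 112]
Class 1: x < 20 — out-of-range invalid
Class 2: x in [20,112] but odd — wrong type invalid
Class 3: x in [20,112] and even — valid
Class 4: x > 112 — out-of-range invalid
Total equivalence classes: 4

4 equivalence classes


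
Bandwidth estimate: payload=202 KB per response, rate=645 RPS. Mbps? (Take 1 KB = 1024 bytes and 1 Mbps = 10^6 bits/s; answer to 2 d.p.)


Formula: Mbps = payload_bytes * RPS * 8 / 1e6
Payload per request = 202 KB = 202 * 1024 = 206848 bytes
Total bytes/sec = 206848 * 645 = 133416960
Total bits/sec = 133416960 * 8 = 1067335680
Mbps = 1067335680 / 1e6 = 1067.34

1067.34 Mbps


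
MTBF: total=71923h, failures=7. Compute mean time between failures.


Formula: MTBF = Total operating time / Number of failures
MTBF = 71923 / 7
MTBF = 10274.71 hours

10274.71 hours


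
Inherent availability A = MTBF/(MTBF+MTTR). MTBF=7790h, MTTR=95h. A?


Availability = MTBF / (MTBF + MTTR)
Availability = 7790 / (7790 + 95)
Availability = 7790 / 7885
Availability = 98.7952%

98.7952%


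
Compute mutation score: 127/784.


Mutation score = killed / total * 100
Mutation score = 127 / 784 * 100
Mutation score = 16.2%

16.2%


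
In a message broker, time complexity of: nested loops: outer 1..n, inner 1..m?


Reasoning: product of independent bounds
Complexity: O(n*m)

O(n*m)


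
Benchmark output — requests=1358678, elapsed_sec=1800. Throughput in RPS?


Formula: throughput = requests / seconds
throughput = 1358678 / 1800
throughput = 754.82 requests/second

754.82 requests/second


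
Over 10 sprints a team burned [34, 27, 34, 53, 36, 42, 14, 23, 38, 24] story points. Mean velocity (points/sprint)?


Formula: Avg velocity = Total points / Number of sprints
Points: [34, 27, 34, 53, 36, 42, 14, 23, 38, 24]
Sum = 34 + 27 + 34 + 53 + 36 + 42 + 14 + 23 + 38 + 24 = 325
Avg velocity = 325 / 10 = 32.5 points/sprint

32.5 points/sprint


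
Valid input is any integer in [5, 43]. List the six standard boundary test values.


Range: [5, 43]
Boundaries: just below min, min, min+1, max-1, max, just above max
Values: [4, 5, 6, 42, 43, 44]

[4, 5, 6, 42, 43, 44]


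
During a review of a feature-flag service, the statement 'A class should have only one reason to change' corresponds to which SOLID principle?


This describes the Single Responsibility Principle (SRP)

Single Responsibility Principle (SRP)


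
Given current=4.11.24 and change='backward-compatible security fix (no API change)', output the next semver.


Current: 4.11.24
Change category: 'backward-compatible security fix (no API change)' → patch bump
SemVer rule: patch bump → increment PATCH (MAJOR and MINOR unchanged)
New: 4.11.25

4.11.25


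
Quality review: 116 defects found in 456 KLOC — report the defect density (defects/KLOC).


Defect density = defects / KLOC
Defect density = 116 / 456
Defect density = 0.254 defects/KLOC

0.254 defects/KLOC
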